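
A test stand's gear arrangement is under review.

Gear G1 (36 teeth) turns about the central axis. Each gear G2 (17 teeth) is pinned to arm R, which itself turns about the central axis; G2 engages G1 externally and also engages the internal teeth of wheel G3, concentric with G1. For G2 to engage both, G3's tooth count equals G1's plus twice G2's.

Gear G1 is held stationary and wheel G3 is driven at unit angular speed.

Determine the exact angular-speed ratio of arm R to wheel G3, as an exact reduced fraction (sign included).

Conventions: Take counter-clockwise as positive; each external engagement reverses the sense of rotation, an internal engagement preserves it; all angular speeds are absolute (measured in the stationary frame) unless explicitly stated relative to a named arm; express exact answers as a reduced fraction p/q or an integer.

topology: planetary set — G1 36T / G2 17T / G3 70T, arm = carrier (Willis)
ring teeth: 36 + 2·17 = 70
36(ω_sun−ω_arm) = −70(ω_ring−ω_arm),  ω_sun = 0, ω_ring = 1
36(0−ω_arm) = −70(1−ω_arm)  ⇒  106·ω_arm = 70  ⇒  ω_arm = 35/53
ω_out/ω_in = 35/53

35/53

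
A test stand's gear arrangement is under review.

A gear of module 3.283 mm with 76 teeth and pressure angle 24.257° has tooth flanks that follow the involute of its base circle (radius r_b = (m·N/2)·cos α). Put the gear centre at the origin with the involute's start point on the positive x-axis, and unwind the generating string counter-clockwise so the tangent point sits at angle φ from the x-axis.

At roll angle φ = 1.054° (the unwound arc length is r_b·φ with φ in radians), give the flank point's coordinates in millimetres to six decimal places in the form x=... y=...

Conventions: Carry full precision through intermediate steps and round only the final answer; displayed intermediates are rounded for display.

x=113.758945 y=0.000236

topology: single-mesh involute geometry — m = 3.283, N = 76
pitch radius r_p = m·N/2 = 3.283·76/2 = 124.754000
base radius r_b = r_p·cos α = 124.754000·cos 24.257° = 113.739701
roll angle φ = 1.054° = 0.01839577 rad
x = r_b·(cos φ + φ·sin φ) = 113.758945
y = r_b·(sin φ − φ·cos φ) = 0.000236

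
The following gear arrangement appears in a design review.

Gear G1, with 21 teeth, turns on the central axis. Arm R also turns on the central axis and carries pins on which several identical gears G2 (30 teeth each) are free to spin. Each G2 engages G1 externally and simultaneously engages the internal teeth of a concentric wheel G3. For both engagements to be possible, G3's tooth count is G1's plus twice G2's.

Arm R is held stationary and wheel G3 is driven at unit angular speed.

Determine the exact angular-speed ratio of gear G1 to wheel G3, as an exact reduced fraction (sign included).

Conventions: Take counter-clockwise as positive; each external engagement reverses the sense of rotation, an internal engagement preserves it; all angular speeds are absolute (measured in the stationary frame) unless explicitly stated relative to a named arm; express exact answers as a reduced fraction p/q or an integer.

-27/7

class = planetary set [G3 = 21+2·30 = 81; Willis about the carrier]
ring teeth: 21 + 2·30 = 81
21(ω_sun−ω_arm) = −81(ω_ring−ω_arm),  ω_arm = 0, ω_ring = 1
ω_sun = 0 − (81/21)(1−0) = -27/7
ω_out/ω_in = -27/7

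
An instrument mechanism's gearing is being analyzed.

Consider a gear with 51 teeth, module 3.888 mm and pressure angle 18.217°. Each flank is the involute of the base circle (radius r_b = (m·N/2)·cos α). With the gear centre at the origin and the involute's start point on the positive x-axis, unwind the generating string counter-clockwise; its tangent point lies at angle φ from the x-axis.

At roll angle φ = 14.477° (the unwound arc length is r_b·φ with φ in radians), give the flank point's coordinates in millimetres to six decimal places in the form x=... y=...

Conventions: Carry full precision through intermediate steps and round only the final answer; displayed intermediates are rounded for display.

x=97.133218 y=0.503160

topology: single-mesh involute geometry — m = 3.888, N = 51
pitch radius r_p = m·N/2 = 3.888·51/2 = 99.144000
base radius r_b = r_p·cos α = 99.144000·cos 18.217° = 94.174837
roll angle φ = 14.477° = 0.25267132 rad
x = r_b·(cos φ + φ·sin φ) = 97.133218
y = r_b·(sin φ − φ·cos φ) = 0.503160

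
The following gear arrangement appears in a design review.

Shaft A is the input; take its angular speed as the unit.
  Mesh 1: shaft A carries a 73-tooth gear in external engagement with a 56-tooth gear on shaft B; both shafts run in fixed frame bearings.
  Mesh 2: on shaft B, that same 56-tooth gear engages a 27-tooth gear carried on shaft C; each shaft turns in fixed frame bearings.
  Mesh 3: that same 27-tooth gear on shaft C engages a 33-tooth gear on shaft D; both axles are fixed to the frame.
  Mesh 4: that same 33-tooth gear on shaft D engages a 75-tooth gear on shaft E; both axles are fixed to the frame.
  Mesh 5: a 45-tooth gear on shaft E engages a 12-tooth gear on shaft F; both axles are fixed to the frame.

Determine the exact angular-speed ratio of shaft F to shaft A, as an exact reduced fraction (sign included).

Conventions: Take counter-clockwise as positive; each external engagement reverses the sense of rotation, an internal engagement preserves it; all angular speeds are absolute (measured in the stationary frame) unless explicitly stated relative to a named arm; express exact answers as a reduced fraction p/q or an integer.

class = fixed-axis compound train [5 meshes; 5 ratios multiply, 5 sense flips]
mesh 1 [73T→56T]: running ratio 73/56, sense −
mesh 2 [56T→27T]: running ratio 73/27, sense +
mesh 3 [27T→33T]: running ratio 73/33, sense −
mesh 4 [33T→75T]: running ratio 73/75, sense +
mesh 5 [45T→12T]: running ratio 73/20, sense −
ω_out/ω_in = -73/20

-73/20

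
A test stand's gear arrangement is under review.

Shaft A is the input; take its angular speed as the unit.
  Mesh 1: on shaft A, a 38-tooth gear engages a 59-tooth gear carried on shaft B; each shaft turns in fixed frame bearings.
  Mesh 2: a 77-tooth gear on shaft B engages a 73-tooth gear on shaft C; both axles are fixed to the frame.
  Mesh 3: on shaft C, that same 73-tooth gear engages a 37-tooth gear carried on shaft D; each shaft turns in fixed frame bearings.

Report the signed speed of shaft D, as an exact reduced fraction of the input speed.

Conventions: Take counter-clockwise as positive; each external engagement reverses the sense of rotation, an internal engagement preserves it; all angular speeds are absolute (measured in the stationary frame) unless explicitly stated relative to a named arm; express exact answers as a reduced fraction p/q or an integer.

3-mesh fixed-axis compound train (all bearings frame-fixed)
mesh 1 [38T→59T]: |ω|/ω_in = 1×38/59 = 38/59, sense flips to −
mesh 2 [77T→73T]: |ω|/ω_in = (38/59)×77/73 = 2926/4307, sense flips to +
mesh 3 [73T→37T]: |ω|/ω_in = (2926/4307)×73/37 = 2926/2183, sense flips to −
signed output speed (× input speed) = -2926/2183

-2926/2183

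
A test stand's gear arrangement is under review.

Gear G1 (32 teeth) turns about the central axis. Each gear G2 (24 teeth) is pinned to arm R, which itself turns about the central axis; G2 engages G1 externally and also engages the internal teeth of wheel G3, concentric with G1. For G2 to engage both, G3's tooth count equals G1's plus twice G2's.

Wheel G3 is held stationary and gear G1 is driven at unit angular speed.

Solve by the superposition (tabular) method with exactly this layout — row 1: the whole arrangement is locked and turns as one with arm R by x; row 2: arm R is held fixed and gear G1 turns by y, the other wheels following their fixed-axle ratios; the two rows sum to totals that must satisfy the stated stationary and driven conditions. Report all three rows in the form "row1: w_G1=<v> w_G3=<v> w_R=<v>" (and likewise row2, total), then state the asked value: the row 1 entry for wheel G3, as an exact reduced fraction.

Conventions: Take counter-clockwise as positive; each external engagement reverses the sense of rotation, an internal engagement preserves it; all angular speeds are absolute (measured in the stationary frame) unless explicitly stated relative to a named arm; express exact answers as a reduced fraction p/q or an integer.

recognized (axles ride arm R): planetary set, 32/24/80 teeth
superposition row 1 [locked train]: every member turns x
row 2: sun turns y, ring = −(32/80)·y, arm 0
boundary: total ω_ring = x − (32/80)·y = 0 and total ω_sun = x + y = 1  ⇒  y = 5/7, x = 2/7
row 2 ring = −(32/80)·5/7 = -2/7
totals (row 1 + row 2): sun 2/7 + 5/7 = 1, ring 2/7 + (-2/7) = 0, arm 2/7 + 0 = 2/7
asked cell (row1, ring) = 2/7

row1: w_G1=2/7 w_G3=2/7 w_R=2/7
row2: w_G1=5/7 w_G3=-2/7 w_R=0
total: w_G1=1 w_G3=0 w_R=2/7
asked value: 2/7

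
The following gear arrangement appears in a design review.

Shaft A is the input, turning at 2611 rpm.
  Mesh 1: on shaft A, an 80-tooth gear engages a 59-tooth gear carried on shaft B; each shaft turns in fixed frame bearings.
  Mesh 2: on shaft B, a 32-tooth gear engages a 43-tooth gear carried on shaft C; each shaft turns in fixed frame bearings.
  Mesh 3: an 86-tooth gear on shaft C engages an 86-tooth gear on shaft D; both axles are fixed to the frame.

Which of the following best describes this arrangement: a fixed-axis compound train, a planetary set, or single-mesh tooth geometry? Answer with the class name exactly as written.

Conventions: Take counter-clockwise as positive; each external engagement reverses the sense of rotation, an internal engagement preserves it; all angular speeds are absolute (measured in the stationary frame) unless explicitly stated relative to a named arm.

fixed-axis compound train

class = fixed-axis compound train [3 meshes; 3 ratios multiply, 3 sense flips]
classification: fixed-axis compound train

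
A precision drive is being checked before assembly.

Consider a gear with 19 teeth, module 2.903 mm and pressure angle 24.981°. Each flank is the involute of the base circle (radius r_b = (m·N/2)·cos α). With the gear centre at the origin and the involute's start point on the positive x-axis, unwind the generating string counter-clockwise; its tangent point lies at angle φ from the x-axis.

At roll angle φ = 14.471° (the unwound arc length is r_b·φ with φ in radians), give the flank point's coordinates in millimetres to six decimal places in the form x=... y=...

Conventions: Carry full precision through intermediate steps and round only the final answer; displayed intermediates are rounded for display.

class = single-mesh tooth geometry [base-circle involute, m = 2.903, 19T]
pitch radius r_p = m·N/2 = 2.903·19/2 = 27.578500
base radius r_b = r_p·cos α = 27.578500·cos 24.981° = 24.998473
roll angle φ = 14.471° = 0.25256660 rad
x = r_b·(cos φ + φ·sin φ) = 25.783127
y = r_b·(sin φ − φ·cos φ) = 0.133397

x=25.783127 y=0.133397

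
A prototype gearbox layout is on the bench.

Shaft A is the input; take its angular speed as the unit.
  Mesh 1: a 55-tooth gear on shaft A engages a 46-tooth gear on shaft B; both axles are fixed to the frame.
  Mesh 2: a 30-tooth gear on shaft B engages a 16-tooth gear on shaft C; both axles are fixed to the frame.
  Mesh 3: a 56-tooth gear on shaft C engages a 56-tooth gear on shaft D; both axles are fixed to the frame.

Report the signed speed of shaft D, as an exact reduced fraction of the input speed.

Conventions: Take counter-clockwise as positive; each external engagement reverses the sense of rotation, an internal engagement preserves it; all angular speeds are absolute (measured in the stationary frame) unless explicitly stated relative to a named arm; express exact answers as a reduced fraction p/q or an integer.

3-mesh fixed-axis compound train (all bearings frame-fixed)
mesh 1 [55T→46T]: |ω|/ω_in = 1×55/46 = 55/46, sense flips to −
mesh 2 [30T→16T]: |ω|/ω_in = (55/46)×30/16 = 825/368, sense flips to +
mesh 3 [56T→56T]: |ω|/ω_in = (825/368)×56/56 = 825/368, sense flips to −
signed output speed (× input speed) = -825/368

-825/368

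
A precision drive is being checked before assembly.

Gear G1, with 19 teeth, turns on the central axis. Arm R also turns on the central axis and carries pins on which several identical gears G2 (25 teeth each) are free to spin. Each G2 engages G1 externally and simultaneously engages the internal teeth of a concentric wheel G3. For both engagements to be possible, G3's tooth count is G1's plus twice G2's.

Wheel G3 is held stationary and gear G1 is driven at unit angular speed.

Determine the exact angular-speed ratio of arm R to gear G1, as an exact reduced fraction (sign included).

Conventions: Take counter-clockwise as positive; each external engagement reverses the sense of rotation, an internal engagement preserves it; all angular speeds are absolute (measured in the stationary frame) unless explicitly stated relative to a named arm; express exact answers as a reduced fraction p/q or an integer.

recognized (axles ride arm R): planetary set, 19/25/69 teeth
ring teeth: 19 + 2·25 = 69
19(ω_sun−ω_arm) = −69(ω_ring−ω_arm),  ω_ring = 0, ω_sun = 1
19(1−ω_arm) = −69(0−ω_arm)  ⇒  88·ω_arm = 19  ⇒  ω_arm = 19/88
ω_out/ω_in = 19/88

19/88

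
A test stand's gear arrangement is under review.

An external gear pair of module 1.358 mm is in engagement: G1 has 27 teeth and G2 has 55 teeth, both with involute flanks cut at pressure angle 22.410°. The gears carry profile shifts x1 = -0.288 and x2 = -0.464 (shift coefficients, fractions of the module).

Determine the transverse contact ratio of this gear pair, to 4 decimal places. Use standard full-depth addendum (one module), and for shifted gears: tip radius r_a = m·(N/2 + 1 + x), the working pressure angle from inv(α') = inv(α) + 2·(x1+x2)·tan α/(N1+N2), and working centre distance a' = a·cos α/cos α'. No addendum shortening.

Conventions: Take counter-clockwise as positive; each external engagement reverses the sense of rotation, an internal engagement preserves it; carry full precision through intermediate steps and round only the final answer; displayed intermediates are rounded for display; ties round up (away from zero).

recognized (one external pair, fixed centres): single-mesh tooth geometry, m = 1.358, N1 = 27, N2 = 55
base radii: r_b1 = 16.948483, r_b2 = 34.524687
tip radii: r_a1 = 19.299896, r_a2 = 38.072888
inv(α') = inv(22.410°) + 2·(-0.288-0.464)·tan α/(27+55) = 0.01368262  ⇒  α' = 19.45569°
a' = a·cos α / cos α' = 55.6780·cos 22.410°/cos 19.45569° = 54.590310
action lengths: √(r_a1²−r_b1²) = 9.232276, √(r_a2²−r_b2²) = 16.049634
base pitch p_b = π·m·cos α = 3.944091
CR = (9.232276 + 16.049634 − 54.590310·sin 19.45569°)/3.944091 = 1.799932
contact ratio ≈ 1.7999

1.7999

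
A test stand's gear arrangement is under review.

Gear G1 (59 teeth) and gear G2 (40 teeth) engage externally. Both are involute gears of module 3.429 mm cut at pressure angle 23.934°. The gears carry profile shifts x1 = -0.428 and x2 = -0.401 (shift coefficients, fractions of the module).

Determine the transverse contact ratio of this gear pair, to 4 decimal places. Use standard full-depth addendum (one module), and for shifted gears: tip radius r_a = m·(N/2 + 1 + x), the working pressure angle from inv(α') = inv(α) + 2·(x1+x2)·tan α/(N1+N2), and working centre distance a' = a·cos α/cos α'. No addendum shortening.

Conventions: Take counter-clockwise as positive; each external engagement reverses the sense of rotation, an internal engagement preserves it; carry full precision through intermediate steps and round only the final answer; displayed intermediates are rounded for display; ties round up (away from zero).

topology: single-mesh involute geometry — m = 3.429, 59T/40T pair
base radii: r_b1 = 92.457480, r_b2 = 62.683037
tip radii: r_a1 = 103.116888, r_a2 = 70.633971
inv(α') = inv(23.934°) + 2·(-0.428-0.401)·tan α/(59+40) = 0.01868868  ⇒  α' = 21.50885°
a' = a·cos α / cos α' = 169.7355·cos 23.934°/cos 21.50885° = 166.753047
action lengths: √(r_a1²−r_b1²) = 45.658591, √(r_a2²−r_b2²) = 32.557559
base pitch p_b = π·m·cos α = 9.846229
CR = (45.658591 + 32.557559 − 166.753047·sin 21.50885°)/9.846229 = 1.734367
contact ratio ≈ 1.7344

1.7344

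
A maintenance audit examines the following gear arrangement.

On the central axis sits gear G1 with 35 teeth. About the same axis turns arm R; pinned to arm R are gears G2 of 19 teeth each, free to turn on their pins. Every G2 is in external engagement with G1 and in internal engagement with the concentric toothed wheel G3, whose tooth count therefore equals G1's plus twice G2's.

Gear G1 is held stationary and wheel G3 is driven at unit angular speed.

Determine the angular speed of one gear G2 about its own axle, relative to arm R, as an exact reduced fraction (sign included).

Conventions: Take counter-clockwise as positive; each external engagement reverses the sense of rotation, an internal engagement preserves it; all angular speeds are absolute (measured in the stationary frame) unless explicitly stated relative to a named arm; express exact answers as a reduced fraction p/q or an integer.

class = planetary set [G3 = 35+2·19 = 73; Willis about the carrier]
ring teeth: 35 + 2·19 = 73
35(ω_sun−ω_arm) = −73(ω_ring−ω_arm),  ω_sun = 0, ω_ring = 1
35(0−ω_arm) = −73(1−ω_arm)  ⇒  108·ω_arm = 73  ⇒  ω_arm = 73/108
sun–planet mesh: 35·(0−73/108) = −19·(ω_p−ω_arm)  ⇒  ω_p−ω_arm = 2555/2052
exact speed ratio = 2555/2052

2555/2052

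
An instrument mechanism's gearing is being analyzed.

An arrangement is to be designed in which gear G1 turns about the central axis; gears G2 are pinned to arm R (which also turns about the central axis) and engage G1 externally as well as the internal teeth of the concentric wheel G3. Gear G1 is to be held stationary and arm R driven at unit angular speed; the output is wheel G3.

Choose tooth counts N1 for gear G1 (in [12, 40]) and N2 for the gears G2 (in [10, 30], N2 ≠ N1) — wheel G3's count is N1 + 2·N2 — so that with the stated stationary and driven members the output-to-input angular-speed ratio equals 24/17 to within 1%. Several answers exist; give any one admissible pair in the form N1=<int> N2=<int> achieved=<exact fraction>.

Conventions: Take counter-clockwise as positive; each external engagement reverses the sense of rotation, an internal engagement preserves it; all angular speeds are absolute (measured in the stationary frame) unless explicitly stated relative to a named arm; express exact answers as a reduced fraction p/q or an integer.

N1=14 N2=10 achieved=24/17

design class (target 24/17): planetary set
Willis with ω_sun = 0: ω_ring/ω_arm = (N1+N3)/N3; set equal to 24/17  ⇒  N3/N1 = 1/(24/17 − 1) = 17/7
N3 = N1 + 2·N2  ⇒  N2/N1 = (N3/N1 − 1)/2 = (17/7 − 1)/2 = 5/7
smallest multiple with N1 ≥ 12 and N2 ≥ 10: k = 2  ⇒  N1 = 2·7 = 14, N2 = 2·5 = 10 (N1 ≤ 40, N2 ≤ 30, N2 ≠ N1 ✓), N3 = 14 + 2·10 = 34
check: (N1+N3)/N3 with N1 = 14, N3 = 34 gives 24/17; |achieved − target| = 0 ≤ 6/425 ✓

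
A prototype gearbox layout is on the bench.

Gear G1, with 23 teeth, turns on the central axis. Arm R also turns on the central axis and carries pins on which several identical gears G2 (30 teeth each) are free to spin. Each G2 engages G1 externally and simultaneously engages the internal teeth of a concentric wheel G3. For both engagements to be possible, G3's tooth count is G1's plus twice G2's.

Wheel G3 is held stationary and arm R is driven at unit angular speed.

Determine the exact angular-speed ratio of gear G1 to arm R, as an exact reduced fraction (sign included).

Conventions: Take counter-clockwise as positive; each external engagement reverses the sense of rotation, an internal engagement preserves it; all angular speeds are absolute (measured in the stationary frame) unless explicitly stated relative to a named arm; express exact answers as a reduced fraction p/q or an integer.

106/23

planetary set (23T centre, 30T on arm, 83T internal) — Willis relation
ring teeth: 23 + 2·30 = 83
23(ω_sun−ω_arm) = −83(ω_ring−ω_arm),  ω_ring = 0, ω_arm = 1
ω_sun = 1 − (83/23)(0−1) = 106/23
ω_out/ω_in = 106/23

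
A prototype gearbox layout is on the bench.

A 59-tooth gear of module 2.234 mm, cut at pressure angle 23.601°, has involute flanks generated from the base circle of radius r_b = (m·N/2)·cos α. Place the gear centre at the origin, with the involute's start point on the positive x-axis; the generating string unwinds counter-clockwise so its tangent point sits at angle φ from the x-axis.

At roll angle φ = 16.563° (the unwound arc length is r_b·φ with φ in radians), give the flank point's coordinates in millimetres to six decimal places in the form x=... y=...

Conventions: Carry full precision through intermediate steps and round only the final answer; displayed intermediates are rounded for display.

x=62.861439 y=0.482240

class = single-mesh tooth geometry [base-circle involute, m = 2.234, 59T]
pitch radius r_p = m·N/2 = 2.234·59/2 = 65.903000
base radius r_b = r_p·cos α = 65.903000·cos 23.601° = 60.390592
roll angle φ = 16.563° = 0.28907888 rad
x = r_b·(cos φ + φ·sin φ) = 62.861439
y = r_b·(sin φ − φ·cos φ) = 0.482240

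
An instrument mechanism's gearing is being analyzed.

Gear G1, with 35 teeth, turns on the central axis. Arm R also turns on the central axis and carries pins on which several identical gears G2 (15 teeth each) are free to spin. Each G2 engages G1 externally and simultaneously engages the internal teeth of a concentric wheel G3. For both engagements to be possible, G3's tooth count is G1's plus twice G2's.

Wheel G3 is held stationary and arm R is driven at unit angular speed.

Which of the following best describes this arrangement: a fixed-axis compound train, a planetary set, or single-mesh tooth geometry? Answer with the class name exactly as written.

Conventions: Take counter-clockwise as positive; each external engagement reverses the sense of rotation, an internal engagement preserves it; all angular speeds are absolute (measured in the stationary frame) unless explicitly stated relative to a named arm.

class = planetary set [G3 = 35+2·15 = 65; Willis about the carrier]
classification: planetary set

planetary set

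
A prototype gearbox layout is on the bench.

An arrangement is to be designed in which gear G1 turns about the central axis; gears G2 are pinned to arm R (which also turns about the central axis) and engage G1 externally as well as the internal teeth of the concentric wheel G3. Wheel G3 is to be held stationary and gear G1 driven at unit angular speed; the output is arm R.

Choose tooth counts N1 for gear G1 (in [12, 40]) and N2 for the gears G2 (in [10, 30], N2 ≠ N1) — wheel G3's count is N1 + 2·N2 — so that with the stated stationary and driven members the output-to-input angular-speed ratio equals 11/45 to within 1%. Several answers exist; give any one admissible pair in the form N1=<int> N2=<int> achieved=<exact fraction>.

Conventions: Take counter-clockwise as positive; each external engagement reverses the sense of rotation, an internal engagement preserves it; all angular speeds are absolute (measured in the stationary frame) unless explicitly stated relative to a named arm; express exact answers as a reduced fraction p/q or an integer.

N1=22 N2=23 achieved=11/45

class = planetary set [ratio 11/45 wanted; Willis about the carrier]
Willis with ω_ring = 0: ω_arm/ω_sun = N1/(N1+N3); set equal to 11/45  ⇒  N3/N1 = 1/(11/45) − 1 = 34/11
N3 = N1 + 2·N2  ⇒  N2/N1 = (N3/N1 − 1)/2 = (34/11 − 1)/2 = 23/22
smallest multiple with N1 ≥ 12 and N2 ≥ 10: k = 1  ⇒  N1 = 1·22 = 22, N2 = 1·23 = 23 (N1 ≤ 40, N2 ≤ 30, N2 ≠ N1 ✓), N3 = 22 + 2·23 = 68
check: N1/(N1+N3) with N1 = 22, N3 = 68 gives 11/45; |achieved − target| = 0 ≤ 11/4500 ✓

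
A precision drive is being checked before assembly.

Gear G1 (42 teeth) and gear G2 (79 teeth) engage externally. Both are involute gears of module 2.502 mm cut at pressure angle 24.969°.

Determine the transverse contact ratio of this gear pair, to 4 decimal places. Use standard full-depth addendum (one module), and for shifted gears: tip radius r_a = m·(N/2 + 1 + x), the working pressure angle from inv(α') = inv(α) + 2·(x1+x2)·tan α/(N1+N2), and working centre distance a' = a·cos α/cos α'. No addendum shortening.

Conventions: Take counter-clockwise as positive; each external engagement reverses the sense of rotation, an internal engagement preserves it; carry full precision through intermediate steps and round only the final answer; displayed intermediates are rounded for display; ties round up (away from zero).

recognized (one external pair, fixed centres): single-mesh tooth geometry, m = 2.502, N1 = 42, N2 = 79
base radii: r_b1 = 47.631231, r_b2 = 89.592077
tip radii: r_a1 = 55.044000, r_a2 = 101.331000
no profile shift: α' = α, a' = a
action lengths: √(r_a1²−r_b1²) = 27.588182, √(r_a2²−r_b2²) = 47.341644
base pitch p_b = π·m·cos α = 7.125615
CR = (27.588182 + 47.341644 − 151.371000·sin 24.96900°)/7.125615 = 1.548205
contact ratio ≈ 1.5482

1.5482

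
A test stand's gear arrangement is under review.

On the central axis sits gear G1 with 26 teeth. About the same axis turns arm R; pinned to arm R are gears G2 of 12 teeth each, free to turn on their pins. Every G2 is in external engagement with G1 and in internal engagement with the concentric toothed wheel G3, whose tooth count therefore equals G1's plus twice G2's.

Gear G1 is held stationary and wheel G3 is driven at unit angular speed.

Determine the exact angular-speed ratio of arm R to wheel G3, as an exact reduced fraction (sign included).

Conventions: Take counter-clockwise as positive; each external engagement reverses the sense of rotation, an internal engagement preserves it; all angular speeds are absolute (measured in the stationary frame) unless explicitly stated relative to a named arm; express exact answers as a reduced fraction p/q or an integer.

25/38

class = planetary set [G3 = 26+2·12 = 50; Willis about the carrier]
ring teeth: 26 + 2·12 = 50
26(ω_sun−ω_arm) = −50(ω_ring−ω_arm),  ω_sun = 0, ω_ring = 1
26(0−ω_arm) = −50(1−ω_arm)  ⇒  76·ω_arm = 50  ⇒  ω_arm = 25/38
ω_out/ω_in = 25/38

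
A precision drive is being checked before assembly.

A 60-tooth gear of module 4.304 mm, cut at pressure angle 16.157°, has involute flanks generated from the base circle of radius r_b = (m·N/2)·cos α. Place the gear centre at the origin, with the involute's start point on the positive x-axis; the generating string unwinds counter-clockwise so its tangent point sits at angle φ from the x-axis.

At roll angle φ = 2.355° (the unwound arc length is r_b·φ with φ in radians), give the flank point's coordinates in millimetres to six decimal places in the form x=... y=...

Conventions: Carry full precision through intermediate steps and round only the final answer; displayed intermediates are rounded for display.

topology: single-mesh involute geometry — m = 4.304, N = 60
pitch radius r_p = m·N/2 = 4.304·60/2 = 129.120000
base radius r_b = r_p·cos α = 129.120000·cos 16.157° = 124.020121
roll angle φ = 2.355° = 0.04110250 rad
x = r_b·(cos φ + φ·sin φ) = 124.124838
y = r_b·(sin φ − φ·cos φ) = 0.002870

x=124.124838 y=0.002870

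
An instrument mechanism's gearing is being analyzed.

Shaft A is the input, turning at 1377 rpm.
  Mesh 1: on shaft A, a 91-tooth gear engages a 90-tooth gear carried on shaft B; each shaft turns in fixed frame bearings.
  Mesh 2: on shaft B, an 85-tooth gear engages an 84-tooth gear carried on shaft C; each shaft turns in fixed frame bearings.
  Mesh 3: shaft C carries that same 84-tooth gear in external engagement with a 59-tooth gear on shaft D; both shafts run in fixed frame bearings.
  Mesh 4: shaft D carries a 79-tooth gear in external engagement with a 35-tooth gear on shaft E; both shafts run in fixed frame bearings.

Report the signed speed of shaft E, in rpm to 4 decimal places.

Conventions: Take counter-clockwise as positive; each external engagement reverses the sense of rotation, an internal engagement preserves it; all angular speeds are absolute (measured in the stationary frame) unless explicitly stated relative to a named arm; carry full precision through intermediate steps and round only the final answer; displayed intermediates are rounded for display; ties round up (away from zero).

+4527.5034 rpm

recognized (5 fixed axles, 4 meshes): fixed-axis compound train
mesh 1 [91T→90T]: ω = 1377.0000×91/90 = 1392.3000 rpm, sense flips to −
mesh 2 [85T→84T]: ω = 1392.3000×85/84 = 1408.8750 rpm, sense flips to +
mesh 3 [84T→59T]: ω = 1408.8750×84/59 = 2005.8559 rpm, sense flips to −
mesh 4 [79T→35T]: ω = 2005.8559×79/35 = 4527.5034 rpm, sense flips to +
signed output speed = +4527.5034 rpm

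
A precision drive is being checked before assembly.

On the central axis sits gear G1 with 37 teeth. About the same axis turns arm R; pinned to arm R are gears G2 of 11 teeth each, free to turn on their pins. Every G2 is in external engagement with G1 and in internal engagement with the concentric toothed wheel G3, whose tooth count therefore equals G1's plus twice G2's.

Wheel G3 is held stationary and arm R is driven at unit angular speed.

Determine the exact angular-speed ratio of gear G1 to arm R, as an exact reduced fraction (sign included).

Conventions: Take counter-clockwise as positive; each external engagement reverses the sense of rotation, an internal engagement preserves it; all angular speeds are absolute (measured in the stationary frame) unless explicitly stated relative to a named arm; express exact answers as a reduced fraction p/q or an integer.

class = planetary set [G3 = 37+2·11 = 59; Willis about the carrier]
ring teeth: 37 + 2·11 = 59
37(ω_sun−ω_arm) = −59(ω_ring−ω_arm),  ω_ring = 0, ω_arm = 1
ω_sun = 1 − (59/37)(0−1) = 96/37
ω_out/ω_in = 96/37

96/37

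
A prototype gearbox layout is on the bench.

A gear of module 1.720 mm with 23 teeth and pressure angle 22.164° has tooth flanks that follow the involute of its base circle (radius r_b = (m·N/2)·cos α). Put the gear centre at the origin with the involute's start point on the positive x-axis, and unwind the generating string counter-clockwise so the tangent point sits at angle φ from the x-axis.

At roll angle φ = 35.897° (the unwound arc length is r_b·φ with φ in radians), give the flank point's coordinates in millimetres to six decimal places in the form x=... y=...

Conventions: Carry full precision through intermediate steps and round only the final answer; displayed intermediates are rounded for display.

recognized (one wheel, involute flank): single-mesh tooth geometry, m = 1.720, N = 23
pitch radius r_p = m·N/2 = 1.720·23/2 = 19.780000
base radius r_b = r_p·cos α = 19.780000·cos 22.164° = 18.318412
roll angle φ = 35.897° = 0.62652084 rad
x = r_b·(cos φ + φ·sin φ) = 21.568470
y = r_b·(sin φ − φ·cos φ) = 1.443541

x=21.568470 y=1.443541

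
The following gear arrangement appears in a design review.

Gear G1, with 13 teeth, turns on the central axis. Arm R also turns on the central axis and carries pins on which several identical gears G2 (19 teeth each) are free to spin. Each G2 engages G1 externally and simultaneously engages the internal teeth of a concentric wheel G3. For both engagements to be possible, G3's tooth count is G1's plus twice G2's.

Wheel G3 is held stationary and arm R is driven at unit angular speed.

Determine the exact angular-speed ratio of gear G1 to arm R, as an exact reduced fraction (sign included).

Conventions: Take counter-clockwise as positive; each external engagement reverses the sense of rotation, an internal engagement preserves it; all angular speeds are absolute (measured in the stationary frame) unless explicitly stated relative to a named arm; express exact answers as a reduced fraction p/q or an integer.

topology: planetary set — G1 13T / G2 19T / G3 51T, arm = carrier (Willis)
ring teeth: 13 + 2·19 = 51
13(ω_sun−ω_arm) = −51(ω_ring−ω_arm),  ω_ring = 0, ω_arm = 1
ω_sun = 1 − (51/13)(0−1) = 64/13
ω_out/ω_in = 64/13

64/13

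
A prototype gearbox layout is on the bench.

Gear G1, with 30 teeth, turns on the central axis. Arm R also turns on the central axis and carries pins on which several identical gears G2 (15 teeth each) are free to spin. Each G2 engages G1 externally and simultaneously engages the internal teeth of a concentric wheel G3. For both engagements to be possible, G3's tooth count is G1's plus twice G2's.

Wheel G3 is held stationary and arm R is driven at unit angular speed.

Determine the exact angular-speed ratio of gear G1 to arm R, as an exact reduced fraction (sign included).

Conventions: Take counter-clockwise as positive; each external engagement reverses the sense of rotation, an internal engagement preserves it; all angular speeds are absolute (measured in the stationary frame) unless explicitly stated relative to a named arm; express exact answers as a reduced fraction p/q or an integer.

3

class = planetary set [G3 = 30+2·15 = 60; Willis about the carrier]
ring teeth: 30 + 2·15 = 60
30(ω_sun−ω_arm) = −60(ω_ring−ω_arm),  ω_ring = 0, ω_arm = 1
ω_sun = 1 − (60/30)(0−1) = 3
ω_out/ω_in = 3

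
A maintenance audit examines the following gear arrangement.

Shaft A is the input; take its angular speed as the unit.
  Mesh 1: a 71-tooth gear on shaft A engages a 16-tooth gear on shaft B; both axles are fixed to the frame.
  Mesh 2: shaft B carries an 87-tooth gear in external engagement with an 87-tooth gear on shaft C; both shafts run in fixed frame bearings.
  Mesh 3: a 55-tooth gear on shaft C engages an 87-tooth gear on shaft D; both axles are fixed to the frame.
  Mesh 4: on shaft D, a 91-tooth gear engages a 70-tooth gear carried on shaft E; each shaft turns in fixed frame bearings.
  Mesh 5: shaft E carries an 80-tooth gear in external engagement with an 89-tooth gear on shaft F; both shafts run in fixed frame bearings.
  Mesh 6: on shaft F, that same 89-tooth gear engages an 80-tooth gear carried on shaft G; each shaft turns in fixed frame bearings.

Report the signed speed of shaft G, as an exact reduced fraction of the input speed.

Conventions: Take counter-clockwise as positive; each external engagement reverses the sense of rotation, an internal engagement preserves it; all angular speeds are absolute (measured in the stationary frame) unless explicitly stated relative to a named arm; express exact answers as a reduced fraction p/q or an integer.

10153/2784

6-mesh fixed-axis compound train (all bearings frame-fixed)
mesh 1 [71T→16T]: |ω|/ω_in = 1×71/16 = 71/16, sense flips to −
mesh 2 [87T→87T]: |ω|/ω_in = (71/16)×87/87 = 71/16, sense flips to +
mesh 3 [55T→87T]: |ω|/ω_in = (71/16)×55/87 = 3905/1392, sense flips to −
mesh 4 [91T→70T]: |ω|/ω_in = (3905/1392)×91/70 = 10153/2784, sense flips to +
mesh 5 [80T→89T]: |ω|/ω_in = (10153/2784)×80/89 = 50765/15486, sense flips to −
mesh 6 [89T→80T]: |ω|/ω_in = (50765/15486)×89/80 = 10153/2784, sense flips to +
signed output speed (× input speed) = 10153/2784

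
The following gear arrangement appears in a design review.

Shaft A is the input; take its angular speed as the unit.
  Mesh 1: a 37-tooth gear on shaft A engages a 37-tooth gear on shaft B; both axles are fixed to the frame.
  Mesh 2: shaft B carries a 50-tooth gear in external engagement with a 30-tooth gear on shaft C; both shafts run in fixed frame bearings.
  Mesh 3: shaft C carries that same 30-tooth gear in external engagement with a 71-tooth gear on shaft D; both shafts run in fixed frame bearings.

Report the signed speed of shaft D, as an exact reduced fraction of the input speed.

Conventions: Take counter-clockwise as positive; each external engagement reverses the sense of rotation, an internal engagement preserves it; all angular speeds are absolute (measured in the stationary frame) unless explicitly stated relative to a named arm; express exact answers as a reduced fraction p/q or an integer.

-50/71

3-mesh fixed-axis compound train (all bearings frame-fixed)
mesh 1 [37T→37T]: |ω|/ω_in = 1×37/37 = 1, sense flips to −
mesh 2 [50T→30T]: |ω|/ω_in = 1×50/30 = 5/3, sense flips to +
mesh 3 [30T→71T]: |ω|/ω_in = (5/3)×30/71 = 50/71, sense flips to −
signed output speed (× input speed) = -50/71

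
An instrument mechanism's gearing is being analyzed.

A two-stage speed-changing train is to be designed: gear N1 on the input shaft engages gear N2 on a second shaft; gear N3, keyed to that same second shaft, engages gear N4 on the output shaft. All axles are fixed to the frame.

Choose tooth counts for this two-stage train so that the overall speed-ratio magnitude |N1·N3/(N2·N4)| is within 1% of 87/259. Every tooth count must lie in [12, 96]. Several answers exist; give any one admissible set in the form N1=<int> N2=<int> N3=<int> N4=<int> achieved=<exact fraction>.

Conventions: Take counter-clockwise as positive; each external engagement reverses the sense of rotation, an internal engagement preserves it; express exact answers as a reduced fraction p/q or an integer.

topology: fixed-axis compound train — 2 stages, target 87/259
target = 87/259 in lowest terms: an exact hit needs N1·N3 = k·87 and N2·N4 = k·259 for one integer k, every count in [12, 96]; additionally prefer no 1:1 stage (N1 ≠ N2, N3 ≠ N4)
k = 1…3: no 1:1-free in-range split of k·87 and k·259 into factor pairs; take k = 4
k = 4: N1·N3 = 348 = 12·29, N2·N4 = 1036 = 14·74
achieved = 12·29/(14·74) = 87/259; |achieved − target| = 0 ≤ 87/25900 ✓

N1=12 N2=14 N3=29 N4=74 achieved=87/259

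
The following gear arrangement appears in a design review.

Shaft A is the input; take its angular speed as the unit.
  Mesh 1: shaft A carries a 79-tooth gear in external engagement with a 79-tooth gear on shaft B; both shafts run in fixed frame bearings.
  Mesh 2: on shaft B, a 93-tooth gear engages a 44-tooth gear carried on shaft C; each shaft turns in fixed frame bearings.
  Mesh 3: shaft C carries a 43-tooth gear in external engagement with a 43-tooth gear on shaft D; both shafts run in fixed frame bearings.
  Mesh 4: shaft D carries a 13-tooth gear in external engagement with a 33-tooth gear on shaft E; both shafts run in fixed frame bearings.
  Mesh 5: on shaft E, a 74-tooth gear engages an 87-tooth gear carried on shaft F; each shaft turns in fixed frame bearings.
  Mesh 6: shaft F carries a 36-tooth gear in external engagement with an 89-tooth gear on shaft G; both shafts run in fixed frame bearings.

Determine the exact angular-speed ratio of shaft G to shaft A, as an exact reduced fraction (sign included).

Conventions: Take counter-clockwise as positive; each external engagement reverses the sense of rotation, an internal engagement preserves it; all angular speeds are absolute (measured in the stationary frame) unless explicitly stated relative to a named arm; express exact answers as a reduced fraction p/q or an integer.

89466/312301

class = fixed-axis compound train [6 meshes; 6 ratios multiply, 6 sense flips]
mesh 1 [79T→79T]: running ratio 1, sense −
mesh 2 [93T→44T]: running ratio 93/44, sense +
mesh 3 [43T→43T]: running ratio 93/44, sense −
mesh 4 [13T→33T]: running ratio 403/484, sense +
mesh 5 [74T→87T]: running ratio 14911/21054, sense −
mesh 6 [36T→89T]: running ratio 89466/312301, sense +
ω_out/ω_in = 89466/312301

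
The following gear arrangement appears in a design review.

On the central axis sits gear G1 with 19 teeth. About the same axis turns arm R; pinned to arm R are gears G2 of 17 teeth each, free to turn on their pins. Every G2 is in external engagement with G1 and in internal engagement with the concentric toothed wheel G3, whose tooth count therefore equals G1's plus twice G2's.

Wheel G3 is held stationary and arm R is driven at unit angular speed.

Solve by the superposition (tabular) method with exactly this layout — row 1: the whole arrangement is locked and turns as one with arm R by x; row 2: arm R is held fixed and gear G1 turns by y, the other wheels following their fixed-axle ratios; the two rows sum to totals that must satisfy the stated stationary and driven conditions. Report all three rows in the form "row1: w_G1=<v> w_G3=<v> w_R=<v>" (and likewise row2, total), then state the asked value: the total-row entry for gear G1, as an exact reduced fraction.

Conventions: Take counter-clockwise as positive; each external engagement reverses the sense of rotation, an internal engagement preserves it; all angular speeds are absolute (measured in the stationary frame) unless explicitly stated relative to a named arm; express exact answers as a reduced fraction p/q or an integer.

planetary set (19T centre, 17T on arm, 53T internal) — Willis relation
row 1 — lock + rotate with arm: ω_sun = ω_ring = ω_arm = x
row 2: sun turns y, ring = −(19/53)·y, arm 0
boundary: total ω_ring = x − (19/53)·y = 0 and total ω_arm = x = 1  ⇒  y = 53/19, x = 1
row 2 ring = −(19/53)·53/19 = -1
totals (row 1 + row 2): sun 1 + 53/19 = 72/19, ring 1 + (-1) = 0, arm 1 + 0 = 1
asked cell (total, sun) = 72/19

row1: w_G1=1 w_G3=1 w_R=1
row2: w_G1=53/19 w_G3=-1 w_R=0
total: w_G1=72/19 w_G3=0 w_R=1
asked value: 72/19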